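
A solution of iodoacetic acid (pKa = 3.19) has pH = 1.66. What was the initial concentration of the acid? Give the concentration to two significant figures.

[H+] = 10^(-1.66) = 2.19 × 10^-2 M = x
Ka = 10^(−3.19) = 6.46 × 10^-4
Ka = x²/(C₀ − x) ⇒ C₀ = x + x²/Ka
C₀ = 2.19 × 10^-2 + (2.19 × 10^-2)²/(6.46 × 10^-4) = 7.64 × 10^-1 M

C₀ = 7.6 × 10^-1 M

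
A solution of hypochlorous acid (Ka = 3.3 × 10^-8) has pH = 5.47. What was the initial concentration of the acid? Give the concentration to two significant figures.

C₀ = 3.5 × 10^-4 M

[H+] = 10^(-5.47) = 3.39 × 10^-6 M = x
Ka = x²/(C₀ − x) ⇒ C₀ = x + x²/Ka
C₀ = 3.39 × 10^-6 + (3.39 × 10^-6)²/(3.3 × 10^-8) = 3.52 × 10^-4 M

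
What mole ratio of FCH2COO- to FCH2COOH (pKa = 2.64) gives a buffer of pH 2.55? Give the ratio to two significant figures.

ratio = 0.81

pH = pKa + log(r) ⇒ log(r) = 2.55 − 2.64 = -0.09
r = [FCH2COO-]/[FCH2COOH] = 10^(-0.09) = 0.813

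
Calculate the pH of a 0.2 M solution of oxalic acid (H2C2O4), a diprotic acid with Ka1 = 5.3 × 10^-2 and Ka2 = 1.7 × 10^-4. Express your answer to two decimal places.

Ka1 ≫ Ka2, so treat the first dissociation as the only significant source of H+.
Ka1 = x²/(0.2 − x) = 5.3 × 10^-2
Solving the quadratic: x = (−Ka1 + √(Ka1² + 4·Ka1·C₀))/2 = 7.98 × 10^-2 M
pH = −log(7.98 × 10^-2) = 1.10

pH = 1.10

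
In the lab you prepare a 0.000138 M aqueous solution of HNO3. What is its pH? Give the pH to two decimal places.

HNO3 is a strong acid and dissociates completely, so [H+] = 0.000138 M.
pH = -log(0.000138) = 3.86

pH = 3.86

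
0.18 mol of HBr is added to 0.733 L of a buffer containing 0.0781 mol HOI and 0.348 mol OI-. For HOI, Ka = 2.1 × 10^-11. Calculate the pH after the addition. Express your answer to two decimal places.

After neutralization: n(HOI) = 0.258 mol, n(OI-) = 0.168 mol.
pKa = −log(2.1 × 10^-11) = 10.678
pH = pKa + log(n_OI-/n_HOI) = 10.678 + log(0.168/0.258) = 10.678 + (-0.186)

pH = 10.49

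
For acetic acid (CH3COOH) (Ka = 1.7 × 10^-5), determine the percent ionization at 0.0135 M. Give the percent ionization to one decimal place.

3.5%

CH3COOH ⇌ CH3COO- + H+; let x = [H+] at equilibrium.
x ≈ √(Ka·C₀) = √(1.7 × 10^-5 × 0.0135) = 4.79 × 10^-4 M
% ionization = x/C₀ × 100% = 4.79 × 10^-4/0.0135 × 100% = 3.5%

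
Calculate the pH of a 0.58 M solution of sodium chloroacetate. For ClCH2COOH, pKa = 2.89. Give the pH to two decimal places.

ClCH2COO- is the conjugate base of the weak acid ClCH2COOH.
Ka = 10^(−2.89) = 1.29 × 10^-3
Kb = Kw/Ka = 1.0×10^-14 / 1.29 × 10^-3 = 7.75 × 10^-12
From the ICE table, Kb = x²/(0.58 − x) = 7.75 × 10^-12.
Neglecting x in the denominator: x = √(7.75 × 10^-12 × 0.58) = 2.12 × 10^-6 M
Check: 0.00037% ionized — well under 5%, approximation valid.
pOH = 5.67, so pH = 14.00 − pOH = 8.33

pH = 8.33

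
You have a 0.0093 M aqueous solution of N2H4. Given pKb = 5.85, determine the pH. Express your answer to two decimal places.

pH = 10.06

N2H4 + H2O ⇌ N2H5+ + OH-
Kb = 10^(−5.85) = 1.41 × 10^-6
From the ICE table, Kb = [OH-]²/(0.0093 − [OH-]) = 1.41 × 10^-6.
Neglecting [OH-] in the denominator: [OH-] = √(1.41 × 10^-6 × 0.0093) = 1.15 × 10^-4 M
Check: 1.2% ionized — well under 5%, approximation valid.
pOH = −log(1.15 × 10^-4) = 3.94; pH = 14.00 − 3.94 = 10.06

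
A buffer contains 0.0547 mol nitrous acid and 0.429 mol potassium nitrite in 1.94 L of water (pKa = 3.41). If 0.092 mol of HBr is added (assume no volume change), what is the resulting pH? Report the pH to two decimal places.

Added H+ converts NO2- to HNO2: HNO2 → 0.147 mol, NO2- → 0.337 mol.
pH = pKa + log(n_NO2-/n_HNO2) = 3.41 + log(0.337/0.147) = 3.41 + (+0.360)

pH = 3.77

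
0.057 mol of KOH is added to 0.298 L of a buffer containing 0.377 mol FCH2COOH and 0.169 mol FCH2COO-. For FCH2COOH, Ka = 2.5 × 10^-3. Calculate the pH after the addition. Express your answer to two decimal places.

pH = 2.45

After neutralization: n(FCH2COOH) = 0.32 mol, n(FCH2COO-) = 0.226 mol.
pKa = −log(2.5 × 10^-3) = 2.602
pH = pKa + log(n_FCH2COO-/n_FCH2COOH) = 2.602 + log(0.226/0.32) = 2.602 + (-0.151)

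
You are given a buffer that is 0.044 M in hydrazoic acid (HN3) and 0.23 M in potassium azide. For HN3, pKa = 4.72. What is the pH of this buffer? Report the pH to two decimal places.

Using pH = pKa + log([base]/[acid]) with [base]/[acid] = 0.23/0.044:
pH = 4.72 + (+0.718) = 5.44

pH = 5.44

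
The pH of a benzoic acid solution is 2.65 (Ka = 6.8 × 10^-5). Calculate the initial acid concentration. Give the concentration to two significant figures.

[H+] = 10^(-2.65) = 2.24 × 10^-3 M = x
Ka = x²/(C₀ − x) ⇒ C₀ = x + x²/Ka
C₀ = 2.24 × 10^-3 + (2.24 × 10^-3)²/(6.8 × 10^-5) = 7.60 × 10^-2 M

C₀ = 7.6 × 10^-2 M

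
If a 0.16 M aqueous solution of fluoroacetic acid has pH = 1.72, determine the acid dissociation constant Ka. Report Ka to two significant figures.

Ka = 2.6 × 10^-3

[H+] = 10^(-1.72) = 1.91 × 10^-2 M
At equilibrium [HA] = 0.16 − 1.91 × 10^-2 = 1.41 × 10^-1 M
Ka = [H+][A-]/[HA] = (1.91 × 10^-2)² / 1.41 × 10^-1 = 2.6 × 10^-3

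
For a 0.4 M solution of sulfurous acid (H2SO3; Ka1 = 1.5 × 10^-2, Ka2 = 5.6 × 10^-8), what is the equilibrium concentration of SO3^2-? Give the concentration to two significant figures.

5.6 × 10^-8 M

First ionization gives [H+] ≈ [HSO3-] = 7.03 × 10^-2 M.
Second step: Ka2 = [H+][SO3^2-]/[HSO3-] ≈ [SO3^2-] (since [H+] ≈ [HSO3-]).
So [SO3^2-] ≈ Ka2.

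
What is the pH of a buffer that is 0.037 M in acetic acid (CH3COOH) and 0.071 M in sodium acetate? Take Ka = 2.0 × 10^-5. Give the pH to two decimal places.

pH = 4.98

pKa = −log(2.0 × 10^-5) = 4.699
Using pH = pKa + log([base]/[acid]) with [base]/[acid] = 0.071/0.037:
pH = 4.699 + (+0.283) = 4.98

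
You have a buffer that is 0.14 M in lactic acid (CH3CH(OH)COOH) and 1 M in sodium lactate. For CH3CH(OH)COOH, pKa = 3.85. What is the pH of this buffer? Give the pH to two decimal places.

pH = pKa + log([A⁻]/[HA]) = 3.85 + log(1/0.14)
pH = 3.85 + (+0.854) = 4.70

pH = 4.70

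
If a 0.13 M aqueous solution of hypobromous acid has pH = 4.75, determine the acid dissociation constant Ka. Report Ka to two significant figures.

[H+] = 10^(-4.75) = 1.78 × 10^-5 M
At equilibrium [HA] = 0.13 − 1.78 × 10^-5 = 1.30 × 10^-1 M
Ka = [H+][A-]/[HA] = (1.78 × 10^-5)² / 1.30 × 10^-1 = 2.4 × 10^-9

Ka = 2.4 × 10^-9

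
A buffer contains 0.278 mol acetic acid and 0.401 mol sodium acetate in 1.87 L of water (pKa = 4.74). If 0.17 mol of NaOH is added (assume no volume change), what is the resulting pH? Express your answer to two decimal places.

OH- converts CH3COOH to CH3COO-: CH3COOH → 0.108 mol, CH3COO- → 0.571 mol.
pH = pKa + log([A⁻]/[HA]) = 4.74 + log(0.571/0.108) = 4.74 +0.723

pH = 5.46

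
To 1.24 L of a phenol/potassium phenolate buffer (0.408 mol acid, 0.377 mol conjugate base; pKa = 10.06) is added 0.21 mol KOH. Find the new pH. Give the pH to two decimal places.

pH = 10.53

After neutralization: n(C6H5OH) = 0.198 mol, n(C6H5O-) = 0.587 mol.
Henderson–Hasselbalch with mole ratio 0.587/0.198: pH = 10.06 + (+0.472)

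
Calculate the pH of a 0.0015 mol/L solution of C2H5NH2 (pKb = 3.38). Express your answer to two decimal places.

C2H5NH2 + H2O ⇌ C2H5NH3+ + OH-
Kb = 10^(−3.38) = 4.17 × 10^-4
Kb = [OH-]²/(0.0015 − [OH-]) = 4.17 × 10^-4
The 5% rule fails; solving [OH-]² + Kb·[OH-] − Kb·C₀ = 0 exactly:
[OH-] = [−0.000417 + √(0.000417² + 2.5e-06)]/2 = 6.09 × 10^-4 M
pOH = −log(6.09 × 10^-4) = 3.22; pH = 14.00 − 3.22 = 10.78

pH = 10.78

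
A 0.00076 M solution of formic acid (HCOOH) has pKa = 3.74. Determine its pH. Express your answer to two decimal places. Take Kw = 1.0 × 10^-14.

pH = 3.53

HCOOH ⇌ HCOO- + H+
Ka = 10^(−3.74) = 1.82 × 10^-4
From the ICE table, Ka = x²/(0.00076 − x) = 1.82 × 10^-4.
x is not negligible relative to C₀; solve x² + 0.000182·x − 1.38e-07 = 0.
x = [−0.000182 + √(0.000182² + 5.53e-07)]/2 = 2.92 × 10^-4 M
pH = −log[H+] = −log(2.92 × 10^-4) = 3.53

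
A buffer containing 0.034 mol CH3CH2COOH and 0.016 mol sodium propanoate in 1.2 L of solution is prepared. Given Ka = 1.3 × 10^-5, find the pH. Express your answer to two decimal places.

pH = 4.56

pKa = −log(1.3 × 10^-5) = 4.886
Using pH = pKa + log([base]/[acid]) with [base]/[acid] = 0.016/0.034:
pH = 4.886 + (-0.327) = 4.56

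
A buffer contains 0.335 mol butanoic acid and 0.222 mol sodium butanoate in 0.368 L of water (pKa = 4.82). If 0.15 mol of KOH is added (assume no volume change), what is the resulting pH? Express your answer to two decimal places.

After neutralization: n(CH3(CH2)2COOH) = 0.185 mol, n(CH3(CH2)2COO-) = 0.372 mol.
pH = pKa + log(n_CH3(CH2)2COO-/n_CH3(CH2)2COOH) = 4.82 + log(0.372/0.185) = 4.82 + (+0.303)

pH = 5.12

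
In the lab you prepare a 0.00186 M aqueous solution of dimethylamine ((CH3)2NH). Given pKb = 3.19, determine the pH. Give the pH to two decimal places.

pH = 10.91

(CH3)2NH + H2O ⇌ (CH3)2NH2+ + OH-
Kb = 10^(−3.19) = 6.46 × 10^-4
From the ICE table, Kb = [OH-]²/(0.00186 − [OH-]) = 6.46 × 10^-4.
[OH-] is not negligible relative to C₀; solve [OH-]² + 0.000646·[OH-] − 1.2e-06 = 0.
[OH-] = (−Kb + √(Kb² + 4·Kb·C₀))/2 = 8.20 × 10^-4 M
pOH = 3.09, so pH = 14.00 − pOH = 10.91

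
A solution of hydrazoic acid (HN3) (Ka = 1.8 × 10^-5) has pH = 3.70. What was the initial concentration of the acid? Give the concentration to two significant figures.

[H+] = 10^(-3.70) = 2.00 × 10^-4 M = x
Ka = x²/(C₀ − x) ⇒ C₀ = x + x²/Ka
C₀ = 2.00 × 10^-4 + (2.00 × 10^-4)²/(1.8 × 10^-5) = 2.42 × 10^-3 M

C₀ = 2.4 × 10^-3 M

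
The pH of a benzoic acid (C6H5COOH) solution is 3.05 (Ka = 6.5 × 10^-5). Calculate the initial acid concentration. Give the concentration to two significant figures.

C₀ = 1.3 × 10^-2 M

[H+] = 10^(-3.05) = 8.91 × 10^-4 M = x
Ka = x²/(C₀ − x) ⇒ C₀ = x + x²/Ka
C₀ = 8.91 × 10^-4 + (8.91 × 10^-4)²/(6.5 × 10^-5) = 1.31 × 10^-2 M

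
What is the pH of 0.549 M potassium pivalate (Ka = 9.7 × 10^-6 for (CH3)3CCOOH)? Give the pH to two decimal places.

pH = 9.38

(CH3)3CCOO- is the conjugate base of the weak acid (CH3)3CCOOH.
Kb = Kw/Ka = 1.0×10^-14 / 9.7 × 10^-6 = 1.03 × 10^-9
From the ICE table, Kb = [OH-]²/(0.549 − [OH-]) = 1.03 × 10^-9.
Assume [OH-] ≪ 0.549: [OH-] ≈ √(1.03 × 10^-9 × 0.549) = 2.38 × 10^-5 M
pOH = 4.62, so pH = 14.00 − pOH = 9.38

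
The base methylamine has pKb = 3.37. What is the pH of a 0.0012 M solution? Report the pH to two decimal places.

CH3NH2 + H2O ⇌ CH3NH3+ + OH-
Kb = 10^(−3.37) = 4.27 × 10^-4
Kb = [OH-]²/(0.0012 − [OH-]) = 4.27 × 10^-4
The 5% rule fails; solving [OH-]² + Kb·[OH-] − Kb·C₀ = 0 exactly:
[OH-] = (−Kb + √(Kb² + 4·Kb·C₀))/2 = 5.33 × 10^-4 M
pOH = 3.27, so pH = 14.00 − pOH = 10.73

pH = 10.73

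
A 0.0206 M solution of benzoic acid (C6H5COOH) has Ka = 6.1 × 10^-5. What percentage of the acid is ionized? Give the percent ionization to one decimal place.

5.3%

C6H5COOH ⇌ C6H5COO- + H+; let x = [H+] at equilibrium.
Ka = x²/(C₀ − x); solving the quadratic gives x = 1.09 × 10^-3 M.
Fraction ionized = 1.09 × 10^-3 / 0.0206 = 0.0529 → 5.3%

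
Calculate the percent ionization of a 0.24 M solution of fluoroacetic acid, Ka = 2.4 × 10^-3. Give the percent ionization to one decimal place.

FCH2COOH ⇌ FCH2COO- + H+; let x = [H+] at equilibrium.
Ka = x²/(C₀ − x); solving the quadratic gives x = 2.28 × 10^-2 M.
% ionization = x/C₀ × 100% = 2.28 × 10^-2/0.24 × 100% = 9.5%

9.5%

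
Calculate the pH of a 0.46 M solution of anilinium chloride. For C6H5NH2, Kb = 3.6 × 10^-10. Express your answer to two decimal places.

C6H5NH3+ is the conjugate acid of the weak base C6H5NH2.
Ka = Kw/Kb = 1.0×10^-14 / 3.6 × 10^-10 = 2.78 × 10^-5
From the ICE table, Ka = x²/(0.46 − x) = 2.78 × 10^-5.
Neglecting x in the denominator: x = √(2.78 × 10^-5 × 0.46) = 3.58 × 10^-3 M
Check: 0.78% ionized — well under 5%, approximation valid.
pH = −log(3.58 × 10^-3) = 2.45

pH = 2.45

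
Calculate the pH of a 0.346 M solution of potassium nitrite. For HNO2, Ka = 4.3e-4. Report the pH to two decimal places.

NO2- is the conjugate base of the weak acid HNO2.
Kb = Kw/Ka = 1.0×10^-14 / 4.3 × 10^-4 = 2.33 × 10^-11
Kb = x²/(0.346 − x) = 2.33 × 10^-11
Since Kb ≪ C₀, x ≈ √(Kb·C₀) = 2.84 × 10^-6 M.
(x/C₀ = 0.00082% < 5%, so the approximation holds.)
pOH = 5.55, so pH = 14.00 − pOH = 8.45

pH = 8.45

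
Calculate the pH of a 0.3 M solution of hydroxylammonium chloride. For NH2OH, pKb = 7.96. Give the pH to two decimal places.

NH3OH+ is the conjugate acid of the weak base NH2OH.
Kb = 10^(−7.96) = 1.10 × 10^-8
Ka = Kw/Kb = 1.0×10^-14 / 1.10 × 10^-8 = 9.09 × 10^-7
Ka = [H+]²/(0.3 − [H+]) = 9.09 × 10^-7
Assume [H+] ≪ 0.3: [H+] ≈ √(9.09 × 10^-7 × 0.3) = 5.22 × 10^-4 M
Check: 0.17% ionized — well under 5%, approximation valid.
pH = −log[H+] = −log(5.22 × 10^-4) = 3.28

pH = 3.28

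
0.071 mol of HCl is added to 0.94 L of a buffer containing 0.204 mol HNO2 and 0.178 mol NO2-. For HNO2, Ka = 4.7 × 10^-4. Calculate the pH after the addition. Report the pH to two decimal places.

Added H+ converts NO2- to HNO2: HNO2 → 0.275 mol, NO2- → 0.107 mol.
pKa = −log(4.7 × 10^-4) = 3.328
pH = pKa + log([A⁻]/[HA]) = 3.328 + log(0.107/0.275) = 3.328 -0.410

pH = 2.92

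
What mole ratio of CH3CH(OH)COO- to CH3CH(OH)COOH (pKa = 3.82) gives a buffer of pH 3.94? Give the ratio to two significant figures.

pH = pKa + log(r) ⇒ log(r) = 3.94 − 3.82 = +0.12
r = [CH3CH(OH)COO-]/[CH3CH(OH)COOH] = 10^(+0.12) = 1.32

ratio = 1.3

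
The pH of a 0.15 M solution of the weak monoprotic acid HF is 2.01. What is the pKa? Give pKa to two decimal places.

[H+] = 10^(-2.01) = 9.77 × 10^-3 M
At equilibrium [HA] = 0.15 − 9.77 × 10^-3 = 1.40 × 10^-1 M
Ka = [H+][A-]/[HA] = (9.77 × 10^-3)² / 1.40 × 10^-1 = 6.82 × 10^-4
pKa = -log(6.82 × 10^-4) = 3.17

pKa = 3.17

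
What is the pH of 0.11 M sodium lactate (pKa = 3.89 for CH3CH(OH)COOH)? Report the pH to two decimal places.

pH = 8.47

CH3CH(OH)COO- is the conjugate base of the weak acid CH3CH(OH)COOH.
Ka = 10^(−3.89) = 1.29 × 10^-4
Kb = Kw/Ka = 1.0×10^-14 / 1.29 × 10^-4 = 7.75 × 10^-11
From the ICE table, Kb = [OH-]²/(0.11 − [OH-]) = 7.75 × 10^-11.
Neglecting [OH-] in the denominator: [OH-] = √(7.75 × 10^-11 × 0.11) = 2.92 × 10^-6 M
([OH-]/C₀ = 0.0027% < 5%, so the approximation holds.)
pOH = 5.53, so pH = 14.00 − pOH = 8.47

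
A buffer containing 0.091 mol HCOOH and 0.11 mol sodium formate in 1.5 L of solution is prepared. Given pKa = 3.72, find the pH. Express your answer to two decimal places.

pH = 3.80

Henderson–Hasselbalch: pH = pKa + log([HCOO-]/[HCOOH]) = 3.72 + log(0.11/0.091)
pH = 3.72 + (+0.082) = 3.80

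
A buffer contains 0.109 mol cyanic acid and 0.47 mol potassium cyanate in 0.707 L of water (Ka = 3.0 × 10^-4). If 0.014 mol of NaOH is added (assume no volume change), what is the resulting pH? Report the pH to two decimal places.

After neutralization: n(HOCN) = 0.095 mol, n(OCN-) = 0.484 mol.
pKa = −log(3.0 × 10^-4) = 3.523
pH = pKa + log([A⁻]/[HA]) = 3.523 + log(0.484/0.095) = 3.523 +0.707

pH = 4.23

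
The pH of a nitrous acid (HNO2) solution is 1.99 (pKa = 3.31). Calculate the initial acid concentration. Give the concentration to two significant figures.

[H+] = 10^(-1.99) = 1.02 × 10^-2 M = x
Ka = 10^(−3.31) = 4.90 × 10^-4
Ka = x²/(C₀ − x) ⇒ C₀ = x + x²/Ka
C₀ = 1.02 × 10^-2 + (1.02 × 10^-2)²/(4.90 × 10^-4) = 2.23 × 10^-1 M

C₀ = 2.2 × 10^-1 M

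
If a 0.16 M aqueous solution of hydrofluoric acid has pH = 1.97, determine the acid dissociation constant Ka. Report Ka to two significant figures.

[H+] = 10^(-1.97) = 1.07 × 10^-2 M
At equilibrium [HA] = 0.16 − 1.07 × 10^-2 = 1.49 × 10^-1 M
Ka = [H+][A-]/[HA] = (1.07 × 10^-2)² / 1.49 × 10^-1 = 7.7 × 10^-4

Ka = 7.7 × 10^-4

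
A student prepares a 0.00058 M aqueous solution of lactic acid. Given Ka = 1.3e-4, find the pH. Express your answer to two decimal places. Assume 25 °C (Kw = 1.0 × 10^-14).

CH3CH(OH)COOH ⇌ CH3CH(OH)COO- + H+
Ka = [H+]²/(0.00058 − [H+]) = 1.3 × 10^-4
[H+] is not negligible relative to C₀; solve [H+]² + 0.00013·[H+] − 7.54e-08 = 0.
[H+] = (−Ka + √(Ka² + 4·Ka·C₀))/2 = 2.17 × 10^-4 M
pH = −log[H+] = −log(2.17 × 10^-4) = 3.66

pH = 3.66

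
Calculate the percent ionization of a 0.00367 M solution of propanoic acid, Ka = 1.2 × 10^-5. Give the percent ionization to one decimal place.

5.6%

CH3CH2COOH ⇌ CH3CH2COO- + H+; let x = [H+] at equilibrium.
Solve x² + 1.2e-05x − 4.4e-08 = 0 → x = 2.04 × 10^-4 M
Fraction ionized = 2.04 × 10^-4 / 0.00367 = 0.0556 → 5.6%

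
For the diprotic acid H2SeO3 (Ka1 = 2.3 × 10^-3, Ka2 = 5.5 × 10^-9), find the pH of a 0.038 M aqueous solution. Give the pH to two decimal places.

Ka1 ≫ Ka2, so treat the first dissociation as the only significant source of H+.
Ka1 = x²/(0.038 − x) = 2.3 × 10^-3
Solving the quadratic: x = (−Ka1 + √(Ka1² + 4·Ka1·C₀))/2 = 8.27 × 10^-3 M
pH = −log(8.27 × 10^-3) = 2.08

pH = 2.08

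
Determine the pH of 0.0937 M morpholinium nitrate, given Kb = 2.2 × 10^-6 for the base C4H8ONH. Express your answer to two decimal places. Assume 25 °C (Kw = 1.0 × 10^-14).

C4H8ONH2+ is the conjugate acid of the weak base C4H8ONH.
Ka = Kw/Kb = 1.0×10^-14 / 2.2 × 10^-6 = 4.55 × 10^-9
From the ICE table, Ka = [H+]²/(0.0937 − [H+]) = 4.55 × 10^-9.
Since Ka ≪ C₀, [H+] ≈ √(Ka·C₀) = 2.06 × 10^-5 M.
pH = −log[H+] = −log(2.06 × 10^-5) = 4.69

pH = 4.69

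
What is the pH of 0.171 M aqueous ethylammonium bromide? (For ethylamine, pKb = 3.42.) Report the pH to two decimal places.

C2H5NH3+ is the conjugate acid of the weak base C2H5NH2.
Kb = 10^(−3.42) = 3.80 × 10^-4
Ka = Kw/Kb = 1.0×10^-14 / 3.80 × 10^-4 = 2.63 × 10^-11
Ka = [H+]²/(0.171 − [H+]) = 2.63 × 10^-11
Assume [H+] ≪ 0.171: [H+] ≈ √(2.63 × 10^-11 × 0.171) = 2.12 × 10^-6 M
([H+]/C₀ = 0.0012% < 5%, so the approximation holds.)
pH = −log[H+] = −log(2.12 × 10^-6) = 5.67

pH = 5.67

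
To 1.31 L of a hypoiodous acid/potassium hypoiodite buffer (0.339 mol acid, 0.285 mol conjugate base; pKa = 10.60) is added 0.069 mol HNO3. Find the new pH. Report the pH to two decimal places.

Added H+ converts OI- to HOI: HOI → 0.408 mol, OI- → 0.216 mol.
Henderson–Hasselbalch with mole ratio 0.216/0.408: pH = 10.60 + (-0.276)

pH = 10.32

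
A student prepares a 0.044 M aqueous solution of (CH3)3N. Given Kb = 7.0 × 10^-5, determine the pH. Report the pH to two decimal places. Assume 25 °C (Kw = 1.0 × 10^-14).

(CH3)3N + H2O ⇌ (CH3)3NH+ + OH-
From the ICE table, Kb = [OH-]²/(0.044 − [OH-]) = 7.0 × 10^-5.
Since Kb ≪ C₀, [OH-] ≈ √(Kb·C₀) = 1.75 × 10^-3 M.
Check: 4% ionized — well under 5%, approximation valid.
pOH = −log(1.75 × 10^-3) = 2.76; pH = 14.00 − 2.76 = 11.24

pH = 11.24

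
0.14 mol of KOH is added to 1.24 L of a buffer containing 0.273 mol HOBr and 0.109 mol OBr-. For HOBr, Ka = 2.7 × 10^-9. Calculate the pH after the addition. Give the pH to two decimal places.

pH = 8.84

After neutralization: n(HOBr) = 0.133 mol, n(OBr-) = 0.249 mol.
pKa = −log(2.7 × 10^-9) = 8.569
pH = pKa + log(n_OBr-/n_HOBr) = 8.569 + log(0.249/0.133) = 8.569 + (+0.272)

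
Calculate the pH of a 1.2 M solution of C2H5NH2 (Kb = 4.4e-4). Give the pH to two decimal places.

pH = 12.36

C2H5NH2 + H2O ⇌ C2H5NH3+ + OH-
From the ICE table, Kb = x²/(1.2 − x) = 4.4 × 10^-4.
Assume x ≪ 1.2: x ≈ √(4.4 × 10^-4 × 1.2) = 2.30 × 10^-2 M
(x/C₀ = 1.9% < 5%, so the approximation holds.)
pOH = −log(2.30 × 10^-2) = 1.64; pH = 14.00 − 1.64 = 12.36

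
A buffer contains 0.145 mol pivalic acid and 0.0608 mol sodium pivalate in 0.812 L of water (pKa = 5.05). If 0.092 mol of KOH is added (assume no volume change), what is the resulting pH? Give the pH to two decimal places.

pH = 5.51

After neutralization: n((CH3)3CCOOH) = 0.053 mol, n((CH3)3CCOO-) = 0.153 mol.
Henderson–Hasselbalch with mole ratio 0.153/0.053: pH = 5.05 + (+0.460)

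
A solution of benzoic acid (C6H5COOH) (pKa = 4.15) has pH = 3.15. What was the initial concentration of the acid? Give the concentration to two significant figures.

C₀ = 7.8 × 10^-3 M

[H+] = 10^(-3.15) = 7.08 × 10^-4 M = x
Ka = 10^(−4.15) = 7.08 × 10^-5
Ka = x²/(C₀ − x) ⇒ C₀ = x + x²/Ka
C₀ = 7.08 × 10^-4 + (7.08 × 10^-4)²/(7.08 × 10^-5) = 7.79 × 10^-3 M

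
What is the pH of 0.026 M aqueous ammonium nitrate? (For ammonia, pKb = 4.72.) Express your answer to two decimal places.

NH4+ is the conjugate acid of the weak base NH3.
Kb = 10^(−4.72) = 1.91 × 10^-5
Ka = Kw/Kb = 1.0×10^-14 / 1.91 × 10^-5 = 5.24 × 10^-10
Ka = [H+]²/(0.026 − [H+]) = 5.24 × 10^-10
Since Ka ≪ C₀, [H+] ≈ √(Ka·C₀) = 3.69 × 10^-6 M.
pH = −log[H+] = −log(3.69 × 10^-6) = 5.43

pH = 5.43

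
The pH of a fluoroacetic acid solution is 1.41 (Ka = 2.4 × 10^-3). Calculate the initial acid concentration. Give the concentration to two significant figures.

C₀ = 6.7 × 10^-1 M

[H+] = 10^(-1.41) = 3.89 × 10^-2 M = x
Ka = x²/(C₀ − x) ⇒ C₀ = x + x²/Ka
C₀ = 3.89 × 10^-2 + (3.89 × 10^-2)²/(2.4 × 10^-3) = 6.69 × 10^-1 M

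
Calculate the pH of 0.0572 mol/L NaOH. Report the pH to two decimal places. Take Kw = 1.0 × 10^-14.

pH = 12.76

NaOH is a strong base; [OH-] = 0.0572 M.
pOH = -log(0.0572) = 1.24
pH = 14.00 - 1.24 = 12.76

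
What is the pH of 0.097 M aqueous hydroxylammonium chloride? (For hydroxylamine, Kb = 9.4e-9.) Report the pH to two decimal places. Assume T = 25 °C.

NH3OH+ is the conjugate acid of the weak base NH2OH.
Ka = Kw/Kb = 1.0×10^-14 / 9.4 × 10^-9 = 1.06 × 10^-6
From the ICE table, Ka = x²/(0.097 − x) = 1.06 × 10^-6.
Since Ka ≪ C₀, x ≈ √(Ka·C₀) = 3.21 × 10^-4 M.
(x/C₀ = 0.33% < 5%, so the approximation holds.)
pH = −log[H+] = −log(3.21 × 10^-4) = 3.49

pH = 3.49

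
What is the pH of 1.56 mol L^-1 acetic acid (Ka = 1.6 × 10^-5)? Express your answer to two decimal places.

pH = 2.30

CH3COOH ⇌ CH3COO- + H+
Ka = x²/(1.56 − x) = 1.6 × 10^-5
Assume x ≪ 1.56: x ≈ √(1.6 × 10^-5 × 1.56) = 5.00 × 10^-3 M
(x/C₀ = 0.32% < 5%, so the approximation holds.)
pH = −log(5.00 × 10^-3) = 2.30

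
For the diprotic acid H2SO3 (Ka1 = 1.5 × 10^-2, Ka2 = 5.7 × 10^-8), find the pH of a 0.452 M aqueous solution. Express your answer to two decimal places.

Ka1 ≫ Ka2, so treat the first dissociation as the only significant source of H+.
Ka1 = x²/(0.452 − x) = 1.5 × 10^-2
Solving the quadratic: x = (−Ka1 + √(Ka1² + 4·Ka1·C₀))/2 = 7.52 × 10^-2 M
pH = −log(7.52 × 10^-2) = 1.12

pH = 1.12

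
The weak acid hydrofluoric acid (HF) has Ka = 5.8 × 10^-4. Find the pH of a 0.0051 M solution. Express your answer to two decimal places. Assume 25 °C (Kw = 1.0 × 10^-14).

HF ⇌ F- + H+
Ka = [H+]²/(0.0051 − [H+]) = 5.8 × 10^-4
[H+] is not negligible relative to C₀; solve [H+]² + 0.00058·[H+] − 2.96e-06 = 0.
[H+] = (−Ka + √(Ka² + 4·Ka·C₀))/2 = 1.45 × 10^-3 M
pH = −log(1.45 × 10^-3) = 2.84

pH = 2.84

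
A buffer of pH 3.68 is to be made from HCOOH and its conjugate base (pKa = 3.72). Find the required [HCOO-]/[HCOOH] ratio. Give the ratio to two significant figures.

ratio = 0.91

pH = pKa + log(r) ⇒ log(r) = 3.68 − 3.72 = -0.04
r = [HCOO-]/[HCOOH] = 10^(-0.04) = 0.912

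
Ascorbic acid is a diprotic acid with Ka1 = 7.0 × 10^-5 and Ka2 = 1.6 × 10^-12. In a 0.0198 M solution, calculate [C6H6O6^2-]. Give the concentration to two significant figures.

First ionization gives [H+] ≈ [HC6H6O6-] = 1.14 × 10^-3 M.
Second step: Ka2 = [H+][C6H6O6^2-]/[HC6H6O6-] ≈ [C6H6O6^2-] (since [H+] ≈ [HC6H6O6-]).
So [C6H6O6^2-] ≈ Ka2.

1.6 × 10^-12 M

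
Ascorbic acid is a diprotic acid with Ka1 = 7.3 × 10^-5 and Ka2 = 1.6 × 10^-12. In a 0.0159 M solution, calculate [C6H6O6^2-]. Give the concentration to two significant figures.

1.6 × 10^-12 M

First ionization gives [H+] ≈ [HC6H6O6-] = 1.04 × 10^-3 M.
Second step: Ka2 = [H+][C6H6O6^2-]/[HC6H6O6-] ≈ [C6H6O6^2-] (since [H+] ≈ [HC6H6O6-]).
So [C6H6O6^2-] ≈ Ka2.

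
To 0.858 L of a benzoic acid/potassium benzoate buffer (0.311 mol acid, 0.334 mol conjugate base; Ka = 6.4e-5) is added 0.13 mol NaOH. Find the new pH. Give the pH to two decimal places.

pH = 4.60

After neutralization: n(C6H5COOH) = 0.181 mol, n(C6H5COO-) = 0.464 mol.
pKa = −log(6.4 × 10^-5) = 4.194
pH = pKa + log([A⁻]/[HA]) = 4.194 + log(0.464/0.181) = 4.194 +0.409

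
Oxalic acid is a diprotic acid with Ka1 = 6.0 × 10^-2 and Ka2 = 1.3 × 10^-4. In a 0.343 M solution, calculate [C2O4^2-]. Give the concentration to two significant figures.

First ionization gives [H+] ≈ [HC2O4-] = 1.17 × 10^-1 M.
Second step: Ka2 = [H+][C2O4^2-]/[HC2O4-] ≈ [C2O4^2-] (since [H+] ≈ [HC2O4-]).
So [C2O4^2-] ≈ Ka2.

1.3 × 10^-4 M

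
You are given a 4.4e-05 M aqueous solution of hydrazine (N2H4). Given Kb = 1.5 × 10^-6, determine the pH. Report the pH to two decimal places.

N2H4 + H2O ⇌ N2H5+ + OH-
From the ICE table, Kb = [OH-]²/(4.4e-05 − [OH-]) = 1.5 × 10^-6.
The 5% rule fails; solving [OH-]² + Kb·[OH-] − Kb·C₀ = 0 exactly:
[OH-] = [−1.5e-06 + √(1.5e-06² + 2.64e-10)]/2 = 7.41 × 10^-6 M
pOH = −log(7.41 × 10^-6) = 5.13; pH = 14.00 − 5.13 = 8.87

pH = 8.87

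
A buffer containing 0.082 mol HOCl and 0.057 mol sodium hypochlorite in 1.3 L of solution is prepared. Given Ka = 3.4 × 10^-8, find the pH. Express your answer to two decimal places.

pH = 7.31

pKa = −log(3.4 × 10^-8) = 7.469
pH = pKa + log([A⁻]/[HA]) = 7.469 + log(0.057/0.082)
pH = 7.469 + (-0.158) = 7.31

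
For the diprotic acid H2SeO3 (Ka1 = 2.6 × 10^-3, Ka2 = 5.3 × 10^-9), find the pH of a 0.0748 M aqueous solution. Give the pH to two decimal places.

pH = 1.90

Since Ka1 ≫ Ka2, the first ionization dominates [H+].
Ka1 = x²/(0.0748 − x) = 2.6 × 10^-3
Solving the quadratic: x = (−Ka1 + √(Ka1² + 4·Ka1·C₀))/2 = 1.27 × 10^-2 M
pH = −log(1.27 × 10^-2) = 1.90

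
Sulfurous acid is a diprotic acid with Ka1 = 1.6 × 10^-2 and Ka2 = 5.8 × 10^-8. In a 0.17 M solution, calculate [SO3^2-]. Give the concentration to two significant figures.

5.8 × 10^-8 M

First ionization gives [H+] ≈ [HSO3-] = 4.48 × 10^-2 M.
Second step: Ka2 = [H+][SO3^2-]/[HSO3-] ≈ [SO3^2-] (since [H+] ≈ [HSO3-]).
So [SO3^2-] ≈ Ka2.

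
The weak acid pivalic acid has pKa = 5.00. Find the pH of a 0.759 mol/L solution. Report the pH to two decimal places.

pH = 2.56

(CH3)3CCOOH ⇌ (CH3)3CCOO- + H+
Ka = 10^(−5.00) = 1.00 × 10^-5
From the ICE table, Ka = [H+]²/(0.759 − [H+]) = 1.00 × 10^-5.
Since Ka ≪ C₀, [H+] ≈ √(Ka·C₀) = 2.75 × 10^-3 M.
pH = −log(2.75 × 10^-3) = 2.56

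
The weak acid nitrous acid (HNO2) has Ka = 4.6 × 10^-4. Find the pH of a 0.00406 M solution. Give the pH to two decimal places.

HNO2 ⇌ NO2- + H+
Ka = x²/(0.00406 − x) = 4.6 × 10^-4
The 5% rule fails; solving x² + Ka·x − Ka·C₀ = 0 exactly:
x = [−0.00046 + √(0.00046² + 7.47e-06)]/2 = 1.16 × 10^-3 M
pH = −log[H+] = −log(1.16 × 10^-3) = 2.94

pH = 2.94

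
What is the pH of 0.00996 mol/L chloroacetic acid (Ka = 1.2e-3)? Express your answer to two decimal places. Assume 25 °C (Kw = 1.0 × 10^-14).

ClCH2COOH ⇌ ClCH2COO- + H+
Ka = x²/(0.00996 − x) = 1.2 × 10^-3
The 5% rule fails; solving x² + Ka·x − Ka·C₀ = 0 exactly:
x = (−Ka + √(Ka² + 4·Ka·C₀))/2 = 2.91 × 10^-3 M
pH = −log(2.91 × 10^-3) = 2.54

pH = 2.54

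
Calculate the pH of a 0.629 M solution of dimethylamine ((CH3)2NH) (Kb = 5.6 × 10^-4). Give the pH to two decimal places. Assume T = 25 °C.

(CH3)2NH + H2O ⇌ (CH3)2NH2+ + OH-
Kb = [OH-]²/(0.629 − [OH-]) = 5.6 × 10^-4
Neglecting [OH-] in the denominator: [OH-] = √(5.6 × 10^-4 × 0.629) = 1.88 × 10^-2 M
Check: 3% ionized — well under 5%, approximation valid.
pOH = 1.73, so pH = 14.00 − pOH = 12.27

pH = 12.27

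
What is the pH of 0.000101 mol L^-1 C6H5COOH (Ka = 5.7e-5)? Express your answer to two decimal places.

pH = 4.28

C6H5COOH ⇌ C6H5COO- + H+
From the ICE table, Ka = [H+]²/(0.000101 − [H+]) = 5.7 × 10^-5.
The 5% rule fails; solving [H+]² + Ka·[H+] − Ka·C₀ = 0 exactly:
[H+] = (−Ka + √(Ka² + 4·Ka·C₀))/2 = 5.26 × 10^-5 M
pH = −log(5.26 × 10^-5) = 4.28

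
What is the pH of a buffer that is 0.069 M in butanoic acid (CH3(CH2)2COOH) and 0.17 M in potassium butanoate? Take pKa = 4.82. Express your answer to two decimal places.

Using pH = pKa + log([base]/[acid]) with [base]/[acid] = 0.17/0.069:
pH = 4.82 + (+0.392) = 5.21

pH = 5.21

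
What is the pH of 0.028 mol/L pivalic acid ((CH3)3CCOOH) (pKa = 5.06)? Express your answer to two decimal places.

pH = 3.31

(CH3)3CCOOH ⇌ (CH3)3CCOO- + H+
Ka = 10^(−5.06) = 8.71 × 10^-6
From the ICE table, Ka = x²/(0.028 − x) = 8.71 × 10^-6.
Neglecting x in the denominator: x = √(8.71 × 10^-6 × 0.028) = 4.94 × 10^-4 M
(x/C₀ = 1.8% < 5%, so the approximation holds.)
pH = −log[H+] = −log(4.94 × 10^-4) = 3.31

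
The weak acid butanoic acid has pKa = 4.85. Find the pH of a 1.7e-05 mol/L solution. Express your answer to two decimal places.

CH3(CH2)2COOH ⇌ CH3(CH2)2COO- + H+
Ka = 10^(−4.85) = 1.41 × 10^-5
From the ICE table, Ka = [H+]²/(1.7e-05 − [H+]) = 1.41 × 10^-5.
The 5% rule fails; solving [H+]² + Ka·[H+] − Ka·C₀ = 0 exactly:
[H+] = [−1.41e-05 + √(1.41e-05² + 9.59e-10)]/2 = 9.96 × 10^-6 M
pH = −log(9.96 × 10^-6) = 5.00

pH = 5.00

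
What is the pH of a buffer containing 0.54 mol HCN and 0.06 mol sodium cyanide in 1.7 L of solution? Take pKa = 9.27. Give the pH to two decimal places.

Henderson–Hasselbalch: pH = pKa + log([CN-]/[HCN]) = 9.27 + log(0.06/0.54)
pH = 9.27 + (-0.954) = 8.32

pH = 8.32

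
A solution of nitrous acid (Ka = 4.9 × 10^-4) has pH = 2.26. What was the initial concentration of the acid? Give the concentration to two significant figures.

[H+] = 10^(-2.26) = 5.50 × 10^-3 M = x
Ka = x²/(C₀ − x) ⇒ C₀ = x + x²/Ka
C₀ = 5.50 × 10^-3 + (5.50 × 10^-3)²/(4.9 × 10^-4) = 6.72 × 10^-2 M

C₀ = 6.7 × 10^-2 M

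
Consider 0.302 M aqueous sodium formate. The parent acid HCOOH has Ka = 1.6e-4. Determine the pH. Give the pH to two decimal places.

pH = 8.64

HCOO- is the conjugate base of the weak acid HCOOH.
Kb = Kw/Ka = 1.0×10^-14 / 1.6 × 10^-4 = 6.25 × 10^-11
Let x = [OH-] at equilibrium. Kb = x²/(0.302 − x).
Assume x ≪ 0.302: x ≈ √(6.25 × 10^-11 × 0.302) = 4.34 × 10^-6 M
Check: 0.0014% ionized — well under 5%, approximation valid.
pOH = 5.36, so pH = 14.00 − pOH = 8.64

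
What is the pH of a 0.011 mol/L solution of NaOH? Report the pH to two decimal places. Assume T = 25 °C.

pH = 12.04

NaOH is a strong base; [OH-] = 0.011 M.
pOH = -log(0.011) = 1.96
pH = 14.00 - 1.96 = 12.04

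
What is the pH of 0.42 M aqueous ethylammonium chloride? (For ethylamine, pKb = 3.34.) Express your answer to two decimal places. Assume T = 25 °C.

pH = 5.52

C2H5NH3+ is the conjugate acid of the weak base C2H5NH2.
Kb = 10^(−3.34) = 4.57 × 10^-4
Ka = Kw/Kb = 1.0×10^-14 / 4.57 × 10^-4 = 2.19 × 10^-11
Let x = [H+] at equilibrium. Ka = x²/(0.42 − x).
Since Ka ≪ C₀, x ≈ √(Ka·C₀) = 3.03 × 10^-6 M.
Check: 0.00072% ionized — well under 5%, approximation valid.
pH = −log[H+] = −log(3.03 × 10^-6) = 5.52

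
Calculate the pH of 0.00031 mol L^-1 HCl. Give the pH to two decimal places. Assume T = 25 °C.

pH = 3.51

HCl is a strong acid and dissociates completely, so [H+] = 0.00031 M.
pH = -log(0.00031) = 3.51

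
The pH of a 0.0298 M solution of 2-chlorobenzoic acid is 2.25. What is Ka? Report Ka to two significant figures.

[H+] = 10^(-2.25) = 5.62 × 10^-3 M
At equilibrium [HA] = 0.0298 − 5.62 × 10^-3 = 2.42 × 10^-2 M
Ka = [H+][A-]/[HA] = (5.62 × 10^-3)² / 2.42 × 10^-2 = 1.3 × 10^-3

Ka = 1.3 × 10^-3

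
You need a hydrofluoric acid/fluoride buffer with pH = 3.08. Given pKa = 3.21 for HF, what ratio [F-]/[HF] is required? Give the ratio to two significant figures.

ratio = 0.74

pH = pKa + log(r) ⇒ log(r) = 3.08 − 3.21 = -0.13
r = [F-]/[HF] = 10^(-0.13) = 0.741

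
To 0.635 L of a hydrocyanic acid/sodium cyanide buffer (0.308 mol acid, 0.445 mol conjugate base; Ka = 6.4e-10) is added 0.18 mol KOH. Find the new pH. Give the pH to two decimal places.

pH = 9.88

OH- converts HCN to CN-: HCN → 0.128 mol, CN- → 0.625 mol.
pKa = −log(6.4 × 10^-10) = 9.194
pH = pKa + log(n_CN-/n_HCN) = 9.194 + log(0.625/0.128) = 9.194 + (+0.689)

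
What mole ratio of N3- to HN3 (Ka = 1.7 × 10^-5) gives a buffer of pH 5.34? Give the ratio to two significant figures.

ratio = 3.7

pKa = -log(1.7 × 10^-5) = 4.770
pH = pKa + log(r) ⇒ log(r) = 5.34 − 4.770 = +0.570
r = [N3-]/[HN3] = 10^(+0.570) = 3.72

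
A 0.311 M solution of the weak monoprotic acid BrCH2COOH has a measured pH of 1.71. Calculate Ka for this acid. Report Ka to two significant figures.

Ka = 1.3 × 10^-3

[H+] = 10^(-1.71) = 1.95 × 10^-2 M
At equilibrium [HA] = 0.311 − 1.95 × 10^-2 = 2.91 × 10^-1 M
Ka = [H+][A-]/[HA] = (1.95 × 10^-2)² / 2.91 × 10^-1 = 1.3 × 10^-3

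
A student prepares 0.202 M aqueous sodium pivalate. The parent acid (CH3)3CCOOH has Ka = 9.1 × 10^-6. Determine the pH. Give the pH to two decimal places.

(CH3)3CCOO- is the conjugate base of the weak acid (CH3)3CCOOH.
Kb = Kw/Ka = 1.0×10^-14 / 9.1 × 10^-6 = 1.10 × 10^-9
Kb = [OH-]²/(0.202 − [OH-]) = 1.10 × 10^-9
Neglecting [OH-] in the denominator: [OH-] = √(1.10 × 10^-9 × 0.202) = 1.49 × 10^-5 M
([OH-]/C₀ = 0.0074% < 5%, so the approximation holds.)
pOH = −log(1.49 × 10^-5) = 4.83; pH = 14.00 − 4.83 = 9.17

pH = 9.17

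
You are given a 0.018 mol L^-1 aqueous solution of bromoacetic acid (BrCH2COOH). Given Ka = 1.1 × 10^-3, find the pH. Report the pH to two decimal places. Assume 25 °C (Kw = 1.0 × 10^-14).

BrCH2COOH ⇌ BrCH2COO- + H+
Ka = x²/(0.018 − x) = 1.1 × 10^-3
The 5% rule fails; solving x² + Ka·x − Ka·C₀ = 0 exactly:
x = [−0.0011 + √(0.0011² + 7.92e-05)]/2 = 3.93 × 10^-3 M
pH = −log[H+] = −log(3.93 × 10^-3) = 2.41

pH = 2.41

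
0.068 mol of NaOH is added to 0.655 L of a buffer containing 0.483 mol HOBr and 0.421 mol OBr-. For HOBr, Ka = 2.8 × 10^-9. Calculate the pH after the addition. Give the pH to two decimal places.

pH = 8.62

OH- converts HOBr to OBr-: HOBr → 0.415 mol, OBr- → 0.489 mol.
pKa = −log(2.8 × 10^-9) = 8.553
pH = pKa + log(n_OBr-/n_HOBr) = 8.553 + log(0.489/0.415) = 8.553 + (+0.071)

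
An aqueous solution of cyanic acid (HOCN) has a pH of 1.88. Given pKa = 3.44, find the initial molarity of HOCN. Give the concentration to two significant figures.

C₀ = 4.9 × 10^-1 M

[H+] = 10^(-1.88) = 1.32 × 10^-2 M = x
Ka = 10^(−3.44) = 3.63 × 10^-4
Ka = x²/(C₀ − x) ⇒ C₀ = x + x²/Ka
C₀ = 1.32 × 10^-2 + (1.32 × 10^-2)²/(3.63 × 10^-4) = 4.93 × 10^-1 M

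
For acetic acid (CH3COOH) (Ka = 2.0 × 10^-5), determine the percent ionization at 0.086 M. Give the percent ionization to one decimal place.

CH3COOH ⇌ CH3COO- + H+; let x = [H+] at equilibrium.
x ≈ √(Ka·C₀) = √(2.0 × 10^-5 × 0.086) = 1.31 × 10^-3 M
% ionization = x/C₀ × 100% = 1.31 × 10^-3/0.086 × 100% = 1.5%

1.5%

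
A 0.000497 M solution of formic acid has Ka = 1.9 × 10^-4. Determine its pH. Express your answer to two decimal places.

pH = 3.64

HCOOH ⇌ HCOO- + H+
Ka = x²/(0.000497 − x) = 1.9 × 10^-4
The 5% rule fails; solving x² + Ka·x − Ka·C₀ = 0 exactly:
x = [−0.00019 + √(0.00019² + 3.78e-07)]/2 = 2.27 × 10^-4 M
pH = −log[H+] = −log(2.27 × 10^-4) = 3.64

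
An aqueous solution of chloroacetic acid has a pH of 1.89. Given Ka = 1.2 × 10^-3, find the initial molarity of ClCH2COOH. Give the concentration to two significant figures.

C₀ = 1.5 × 10^-1 M

[H+] = 10^(-1.89) = 1.29 × 10^-2 M = x
Ka = x²/(C₀ − x) ⇒ C₀ = x + x²/Ka
C₀ = 1.29 × 10^-2 + (1.29 × 10^-2)²/(1.2 × 10^-3) = 1.52 × 10^-1 M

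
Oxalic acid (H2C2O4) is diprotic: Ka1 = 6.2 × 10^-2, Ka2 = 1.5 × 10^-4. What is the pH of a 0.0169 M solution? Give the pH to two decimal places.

pH = 1.86

Since Ka1 ≫ Ka2, the first ionization dominates [H+].
Ka1 = x²/(0.0169 − x) = 6.2 × 10^-2
Solving the quadratic: x = (−Ka1 + √(Ka1² + 4·Ka1·C₀))/2 = 1.38 × 10^-2 M
pH = −log(1.38 × 10^-2) = 1.86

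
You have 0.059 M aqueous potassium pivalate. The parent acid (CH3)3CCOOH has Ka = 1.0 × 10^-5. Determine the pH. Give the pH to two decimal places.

pH = 8.89

(CH3)3CCOO- is the conjugate base of the weak acid (CH3)3CCOOH.
Kb = Kw/Ka = 1.0×10^-14 / 1.0 × 10^-5 = 1.00 × 10^-9
From the ICE table, Kb = [OH-]²/(0.059 − [OH-]) = 1.00 × 10^-9.
Neglecting [OH-] in the denominator: [OH-] = √(1.00 × 10^-9 × 0.059) = 7.68 × 10^-6 M
Check: 0.013% ionized — well under 5%, approximation valid.
pOH = 5.11, so pH = 14.00 − pOH = 8.89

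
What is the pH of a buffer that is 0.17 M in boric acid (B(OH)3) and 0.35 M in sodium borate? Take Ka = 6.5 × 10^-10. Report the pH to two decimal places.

pH = 9.50

pKa = −log(6.5 × 10^-10) = 9.187
Using pH = pKa + log([base]/[acid]) with [base]/[acid] = 0.35/0.17:
pH = 9.187 + (+0.314) = 9.50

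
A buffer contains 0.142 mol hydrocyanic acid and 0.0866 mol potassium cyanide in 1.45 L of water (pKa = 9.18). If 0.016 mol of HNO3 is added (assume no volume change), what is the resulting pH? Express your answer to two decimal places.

pH = 8.83

Added H+ converts CN- to HCN: HCN → 0.158 mol, CN- → 0.0706 mol.
pH = pKa + log(n_CN-/n_HCN) = 9.18 + log(0.0706/0.158) = 9.18 + (-0.350)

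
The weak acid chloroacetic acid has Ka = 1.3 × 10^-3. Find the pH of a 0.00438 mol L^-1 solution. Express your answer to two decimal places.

pH = 2.74

ClCH2COOH ⇌ ClCH2COO- + H+
Ka = [H+]²/(0.00438 − [H+]) = 1.3 × 10^-3
Here C₀/Ka ≈ 3.37, so the small-[H+] approximation fails. Use the quadratic:
[H+] = (−Ka + √(Ka² + 4·Ka·C₀))/2 = 1.82 × 10^-3 M
pH = −log(1.82 × 10^-3) = 2.74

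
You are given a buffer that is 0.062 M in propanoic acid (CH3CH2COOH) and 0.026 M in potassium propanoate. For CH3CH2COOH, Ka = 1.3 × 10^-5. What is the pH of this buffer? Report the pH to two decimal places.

pH = 4.51

pKa = −log(1.3 × 10^-5) = 4.886
Henderson–Hasselbalch: pH = pKa + log([CH3CH2COO-]/[CH3CH2COOH]) = 4.886 + log(0.026/0.062)
pH = 4.886 + (-0.377) = 4.51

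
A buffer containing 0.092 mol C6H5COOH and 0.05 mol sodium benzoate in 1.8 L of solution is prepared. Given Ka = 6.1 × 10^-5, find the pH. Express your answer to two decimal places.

pH = 3.95

pKa = −log(6.1 × 10^-5) = 4.215
pH = pKa + log([A⁻]/[HA]) = 4.215 + log(0.05/0.092)
pH = 4.215 + (-0.265) = 3.95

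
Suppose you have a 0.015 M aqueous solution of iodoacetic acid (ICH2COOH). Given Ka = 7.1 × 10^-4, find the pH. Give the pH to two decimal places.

ICH2COOH ⇌ ICH2COO- + H+
Let x = [H+] at equilibrium. Ka = x²/(0.015 − x).
Here C₀/Ka ≈ 21.1, so the small-x approximation fails. Use the quadratic:
x = (−Ka + √(Ka² + 4·Ka·C₀))/2 = 2.93 × 10^-3 M
pH = −log[H+] = −log(2.93 × 10^-3) = 2.53

pH = 2.53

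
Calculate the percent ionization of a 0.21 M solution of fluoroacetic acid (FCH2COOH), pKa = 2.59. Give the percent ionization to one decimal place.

10.5%

FCH2COOH ⇌ FCH2COO- + H+; let x = [H+] at equilibrium.
Ka = 10^(−2.59) = 2.57 × 10^-3
Ka = x²/(C₀ − x); solving the quadratic gives x = 2.20 × 10^-2 M.
% ionization = x/C₀ × 100% = 2.20 × 10^-2/0.21 × 100% = 10.5%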